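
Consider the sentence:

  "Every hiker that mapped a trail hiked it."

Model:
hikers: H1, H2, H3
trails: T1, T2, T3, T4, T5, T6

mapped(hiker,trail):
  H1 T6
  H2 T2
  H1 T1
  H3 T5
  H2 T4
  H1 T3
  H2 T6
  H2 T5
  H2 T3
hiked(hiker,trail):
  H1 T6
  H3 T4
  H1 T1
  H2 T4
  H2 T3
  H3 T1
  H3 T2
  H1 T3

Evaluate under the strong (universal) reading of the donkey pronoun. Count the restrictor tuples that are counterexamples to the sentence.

4

"it" takes "a trail" as antecedent — a donkey pronoun bound across the clause boundary.
Strong reading: for every (h,t) with mapped(h,t), hiked(h,t).
Restrictor pairs: (H1,T1) ✓  (H1,T3) ✓  (H1,T6) ✓  (H2,T2) ✗  (H2,T3) ✓  (H2,T4) ✓  (H2,T5) ✗  (H2,T6) ✗  (H3,T5) ✗
Counterexamples (restrictor pairs failing the scope): 4.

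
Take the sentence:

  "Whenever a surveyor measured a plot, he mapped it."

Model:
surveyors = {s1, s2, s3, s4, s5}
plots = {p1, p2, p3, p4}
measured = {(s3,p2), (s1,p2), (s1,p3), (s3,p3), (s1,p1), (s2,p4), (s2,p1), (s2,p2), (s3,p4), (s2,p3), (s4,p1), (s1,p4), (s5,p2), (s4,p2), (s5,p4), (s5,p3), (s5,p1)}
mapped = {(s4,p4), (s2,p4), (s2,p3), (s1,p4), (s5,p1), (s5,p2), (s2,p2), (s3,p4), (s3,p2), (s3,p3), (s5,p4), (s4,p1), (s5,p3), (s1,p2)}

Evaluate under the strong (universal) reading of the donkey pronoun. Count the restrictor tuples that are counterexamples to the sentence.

4

"it" takes "a plot" as antecedent — a donkey pronoun bound across the clause boundary.
Strong reading: for every (s,p) with measured(s,p), mapped(s,p).
Restrictor pairs: (s1,p1) ✗  (s1,p2) ✓  (s1,p3) ✗  (s1,p4) ✓  (s2,p1) ✗  (s2,p2) ✓  (s2,p3) ✓  (s2,p4) ✓  (s3,p2) ✓  (s3,p3) ✓  (s3,p4) ✓  (s4,p1) ✓  (s4,p2) ✗  (s5,p1) ✓  (s5,p2) ✓  (s5,p3) ✓  (s5,p4) ✓
Counterexamples (restrictor pairs failing the scope): 4.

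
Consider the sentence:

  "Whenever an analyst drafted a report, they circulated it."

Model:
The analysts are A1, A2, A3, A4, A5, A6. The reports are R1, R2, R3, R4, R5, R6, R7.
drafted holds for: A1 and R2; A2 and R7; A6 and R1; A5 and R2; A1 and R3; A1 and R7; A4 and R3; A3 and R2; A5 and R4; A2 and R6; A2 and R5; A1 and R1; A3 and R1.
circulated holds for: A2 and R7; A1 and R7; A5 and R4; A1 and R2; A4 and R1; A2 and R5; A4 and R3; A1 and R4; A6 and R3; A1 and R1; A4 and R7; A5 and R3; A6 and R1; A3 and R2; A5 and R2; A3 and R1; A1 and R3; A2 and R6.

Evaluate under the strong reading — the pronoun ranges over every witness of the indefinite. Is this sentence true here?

True

"it" takes "a report" as antecedent — a donkey pronoun bound across the clause boundary.
Strong reading: for every (a,r) with drafted(a,r), circulated(a,r).
Restrictor pairs: (A1,R1) ✓  (A1,R2) ✓  (A1,R3) ✓  (A1,R7) ✓  (A2,R5) ✓  (A2,R6) ✓  (A2,R7) ✓  (A3,R1) ✓  (A3,R2) ✓  (A4,R3) ✓  (A5,R2) ✓  (A5,R4) ✓  (A6,R1) ✓
Every restrictor pair satisfies the scope.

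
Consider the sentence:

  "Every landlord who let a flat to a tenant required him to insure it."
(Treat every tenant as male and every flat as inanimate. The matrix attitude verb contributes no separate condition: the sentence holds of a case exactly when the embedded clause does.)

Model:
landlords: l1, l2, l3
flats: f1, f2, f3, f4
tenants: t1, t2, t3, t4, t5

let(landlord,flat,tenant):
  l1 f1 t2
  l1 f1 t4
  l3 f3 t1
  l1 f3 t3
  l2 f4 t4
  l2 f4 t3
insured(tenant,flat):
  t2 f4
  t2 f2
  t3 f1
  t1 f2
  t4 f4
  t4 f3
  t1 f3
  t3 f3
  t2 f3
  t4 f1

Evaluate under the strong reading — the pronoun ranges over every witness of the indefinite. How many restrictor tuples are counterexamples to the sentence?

"him" takes "a tenant" as antecedent and "it" takes "a flat"; both are donkey pronouns co-varying with the restrictor.
Strong reading: for every (l,f,t) with let(l,f,t), insured(t,f).
Restrictor triples: (l1,f1,t2)→insured(t2,f1) ✗  (l1,f1,t4)→insured(t4,f1) ✓  (l1,f3,t3)→insured(t3,f3) ✓  (l2,f4,t3)→insured(t3,f4) ✗  (l2,f4,t4)→insured(t4,f4) ✓  (l3,f3,t1)→insured(t1,f3) ✓
Counterexamples (restrictor triples failing the scope): 2.

2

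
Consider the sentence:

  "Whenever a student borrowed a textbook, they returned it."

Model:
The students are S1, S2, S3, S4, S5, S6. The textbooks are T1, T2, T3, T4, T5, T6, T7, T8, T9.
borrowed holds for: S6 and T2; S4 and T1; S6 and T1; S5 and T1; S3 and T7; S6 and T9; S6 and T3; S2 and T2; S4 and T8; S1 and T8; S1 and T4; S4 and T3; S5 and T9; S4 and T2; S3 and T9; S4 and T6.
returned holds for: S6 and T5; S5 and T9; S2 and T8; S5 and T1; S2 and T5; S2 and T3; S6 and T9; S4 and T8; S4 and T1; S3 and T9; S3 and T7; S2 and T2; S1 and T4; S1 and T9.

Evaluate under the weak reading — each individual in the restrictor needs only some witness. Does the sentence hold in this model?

"it" takes "a textbook" as antecedent — a donkey pronoun bound across the clause boundary.
Weak reading: every student s with some borrowed-textbook has at least one borrowed-textbook t such that returned(s,t).
Per student: S1:✓  S2:✓  S3:✓  S4:✓  S5:✓  S6:✓
Every student in the restrictor has a witness.

True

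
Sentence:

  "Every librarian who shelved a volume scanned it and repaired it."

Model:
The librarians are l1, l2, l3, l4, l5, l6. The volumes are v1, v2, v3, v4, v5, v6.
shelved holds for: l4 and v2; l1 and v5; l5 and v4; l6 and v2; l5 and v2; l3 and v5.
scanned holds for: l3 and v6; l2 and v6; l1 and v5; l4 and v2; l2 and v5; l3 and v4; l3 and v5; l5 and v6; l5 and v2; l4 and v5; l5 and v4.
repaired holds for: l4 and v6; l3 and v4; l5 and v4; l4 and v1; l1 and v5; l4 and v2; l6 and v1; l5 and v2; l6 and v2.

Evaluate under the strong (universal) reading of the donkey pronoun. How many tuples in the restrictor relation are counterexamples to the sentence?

2

"it" takes "a volume" as antecedent — a donkey pronoun bound across the clause boundary.
Strong reading: for every (l,v) with shelved(l,v), scanned(l,v) ∧ repaired(l,v).
Restrictor pairs: (l1,v5) ✓  (l3,v5) ✗  (l4,v2) ✓  (l5,v2) ✓  (l5,v4) ✓  (l6,v2) ✗
Counterexamples (restrictor pairs failing the scope): 2.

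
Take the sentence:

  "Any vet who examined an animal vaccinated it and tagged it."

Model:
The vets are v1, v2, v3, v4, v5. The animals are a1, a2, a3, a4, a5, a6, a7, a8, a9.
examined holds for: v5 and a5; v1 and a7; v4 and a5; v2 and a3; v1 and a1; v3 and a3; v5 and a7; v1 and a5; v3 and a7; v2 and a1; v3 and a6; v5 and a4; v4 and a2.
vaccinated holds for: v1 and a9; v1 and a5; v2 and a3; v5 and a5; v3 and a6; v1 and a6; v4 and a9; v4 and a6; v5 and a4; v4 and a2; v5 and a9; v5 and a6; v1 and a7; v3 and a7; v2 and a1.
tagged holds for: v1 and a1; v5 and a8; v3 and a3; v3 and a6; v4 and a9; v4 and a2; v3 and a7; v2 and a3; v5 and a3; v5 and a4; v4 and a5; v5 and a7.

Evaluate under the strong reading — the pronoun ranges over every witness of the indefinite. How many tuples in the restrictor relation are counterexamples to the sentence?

"it" takes "an animal" as antecedent — a donkey pronoun bound across the clause boundary.
Strong reading: for every (v,a) with examined(v,a), vaccinated(v,a) ∧ tagged(v,a).
Restrictor pairs: (v1,a1) ✗  (v1,a5) ✗  (v1,a7) ✗  (v2,a1) ✗  (v2,a3) ✓  (v3,a3) ✗  (v3,a6) ✓  (v3,a7) ✓  (v4,a2) ✓  (v4,a5) ✗  (v5,a4) ✓  (v5,a5) ✗  (v5,a7) ✗
Counterexamples (restrictor pairs failing the scope): 8.

8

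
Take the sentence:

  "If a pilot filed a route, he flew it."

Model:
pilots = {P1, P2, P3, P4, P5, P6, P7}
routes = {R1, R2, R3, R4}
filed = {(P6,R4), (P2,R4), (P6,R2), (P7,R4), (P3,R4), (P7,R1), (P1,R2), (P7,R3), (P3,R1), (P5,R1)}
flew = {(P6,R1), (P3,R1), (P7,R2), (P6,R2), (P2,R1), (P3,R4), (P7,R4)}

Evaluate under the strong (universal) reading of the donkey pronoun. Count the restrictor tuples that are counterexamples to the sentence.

6

"it" takes "a route" as antecedent — a donkey pronoun bound across the clause boundary.
Strong reading: for every (p,r) with filed(p,r), flew(p,r).
Restrictor pairs: (P1,R2) ✗  (P2,R4) ✗  (P3,R1) ✓  (P3,R4) ✓  (P5,R1) ✗  (P6,R2) ✓  (P6,R4) ✗  (P7,R1) ✗  (P7,R3) ✗  (P7,R4) ✓
Counterexamples (restrictor pairs failing the scope): 6.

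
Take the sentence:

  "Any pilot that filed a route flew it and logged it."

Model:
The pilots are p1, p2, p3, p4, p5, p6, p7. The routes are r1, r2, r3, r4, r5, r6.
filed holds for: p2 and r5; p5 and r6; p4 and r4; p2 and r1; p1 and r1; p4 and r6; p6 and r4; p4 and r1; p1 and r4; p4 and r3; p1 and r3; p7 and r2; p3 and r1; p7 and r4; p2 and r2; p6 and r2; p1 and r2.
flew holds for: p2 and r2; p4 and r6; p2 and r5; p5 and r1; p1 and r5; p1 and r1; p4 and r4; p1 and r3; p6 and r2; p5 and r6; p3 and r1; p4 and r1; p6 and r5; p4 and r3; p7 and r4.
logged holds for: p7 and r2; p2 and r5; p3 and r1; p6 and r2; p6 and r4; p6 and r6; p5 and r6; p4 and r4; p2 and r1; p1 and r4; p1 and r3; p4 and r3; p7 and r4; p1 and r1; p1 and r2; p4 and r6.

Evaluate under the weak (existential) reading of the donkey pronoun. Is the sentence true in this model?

"it" takes "a route" as antecedent — a donkey pronoun bound across the clause boundary.
Weak reading: every pilot p with some filed-route has at least one filed-route r such that flew(p,r) ∧ logged(p,r).
Per pilot: p1:✓  p2:✓  p3:✓  p4:✓  p5:✓  p6:✓  p7:✓
Every pilot in the restrictor has a witness.

True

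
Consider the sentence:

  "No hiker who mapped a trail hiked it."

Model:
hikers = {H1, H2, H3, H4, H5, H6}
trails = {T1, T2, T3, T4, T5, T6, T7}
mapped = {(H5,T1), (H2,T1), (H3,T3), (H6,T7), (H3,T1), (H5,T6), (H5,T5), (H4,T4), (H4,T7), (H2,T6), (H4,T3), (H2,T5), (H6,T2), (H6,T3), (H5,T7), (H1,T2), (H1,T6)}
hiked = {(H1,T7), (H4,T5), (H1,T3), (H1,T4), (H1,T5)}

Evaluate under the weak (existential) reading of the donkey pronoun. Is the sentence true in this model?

"it" takes "a trail" as antecedent — a donkey pronoun bound across the clause boundary.
Truth condition: for no (h,t) with mapped(h,t) does hiked(h,t) hold.
Restrictor pairs — does the scope hold? (H1,T2):fails  (H1,T6):fails  (H2,T1):fails  (H2,T5):fails  (H2,T6):fails  (H3,T1):fails  (H3,T3):fails  (H4,T3):fails  (H4,T4):fails  (H4,T7):fails  (H5,T1):fails  (H5,T5):fails  (H5,T6):fails  (H5,T7):fails  (H6,T2):fails  (H6,T3):fails  (H6,T7):fails
Scope holds for no restrictor pair, so the sentence is true.

True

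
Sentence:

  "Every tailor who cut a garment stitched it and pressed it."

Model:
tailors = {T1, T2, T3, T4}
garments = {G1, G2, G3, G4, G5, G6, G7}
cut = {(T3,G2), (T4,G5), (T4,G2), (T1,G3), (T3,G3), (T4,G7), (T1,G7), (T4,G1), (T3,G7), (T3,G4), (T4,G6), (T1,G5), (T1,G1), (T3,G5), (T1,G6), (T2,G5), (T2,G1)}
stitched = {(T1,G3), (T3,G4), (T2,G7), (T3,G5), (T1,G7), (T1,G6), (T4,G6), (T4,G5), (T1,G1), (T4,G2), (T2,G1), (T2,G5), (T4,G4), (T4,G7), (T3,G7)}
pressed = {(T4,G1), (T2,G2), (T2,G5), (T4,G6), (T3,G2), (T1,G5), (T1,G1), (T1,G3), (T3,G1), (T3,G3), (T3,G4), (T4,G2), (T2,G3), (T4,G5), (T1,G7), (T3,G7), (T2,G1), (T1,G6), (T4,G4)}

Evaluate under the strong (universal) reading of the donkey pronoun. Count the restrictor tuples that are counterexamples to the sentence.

6

"it" takes "a garment" as antecedent — a donkey pronoun bound across the clause boundary.
Strong reading: for every (t,g) with cut(t,g), stitched(t,g) ∧ pressed(t,g).
Restrictor pairs: (T1,G1) ✓  (T1,G3) ✓  (T1,G5) ✗  (T1,G6) ✓  (T1,G7) ✓  (T2,G1) ✓  (T2,G5) ✓  (T3,G2) ✗  (T3,G3) ✗  (T3,G4) ✓  (T3,G5) ✗  (T3,G7) ✓  (T4,G1) ✗  (T4,G2) ✓  (T4,G5) ✓  (T4,G6) ✓  (T4,G7) ✗
Counterexamples (restrictor pairs failing the scope): 6.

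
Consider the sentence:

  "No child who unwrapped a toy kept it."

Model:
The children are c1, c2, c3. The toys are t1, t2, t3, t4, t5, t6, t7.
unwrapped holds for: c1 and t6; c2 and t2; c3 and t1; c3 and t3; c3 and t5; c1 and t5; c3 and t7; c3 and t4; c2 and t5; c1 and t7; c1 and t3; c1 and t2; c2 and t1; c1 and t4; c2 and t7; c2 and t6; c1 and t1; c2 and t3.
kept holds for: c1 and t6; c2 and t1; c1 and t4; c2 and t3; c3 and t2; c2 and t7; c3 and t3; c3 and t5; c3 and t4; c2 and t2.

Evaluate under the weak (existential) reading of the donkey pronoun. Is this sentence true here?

False

"it" takes "a toy" as antecedent — a donkey pronoun bound across the clause boundary.
Truth condition: for no (c,t) with unwrapped(c,t) does kept(c,t) hold.
Restrictor pairs — does the scope hold? (c1,t1):fails  (c1,t2):fails  (c1,t3):fails  (c1,t4):holds  (c1,t5):fails  (c1,t6):holds  (c1,t7):fails  (c2,t1):holds  (c2,t2):holds  (c2,t3):holds  (c2,t5):fails  (c2,t6):fails  (c2,t7):holds  (c3,t1):fails  (c3,t3):holds  (c3,t4):holds  (c3,t5):holds  (c3,t7):fails
Scope holds for 9 pair(s), so the sentence is false.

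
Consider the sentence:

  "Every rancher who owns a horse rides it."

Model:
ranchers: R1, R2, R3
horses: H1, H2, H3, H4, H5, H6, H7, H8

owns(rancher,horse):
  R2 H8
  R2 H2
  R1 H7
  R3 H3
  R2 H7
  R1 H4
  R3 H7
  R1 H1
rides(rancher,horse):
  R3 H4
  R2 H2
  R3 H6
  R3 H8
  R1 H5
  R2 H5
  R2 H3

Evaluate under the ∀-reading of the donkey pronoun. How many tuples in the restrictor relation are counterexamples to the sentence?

"it" takes "a horse" as antecedent — a donkey pronoun bound across the clause boundary.
Strong reading: for every (r,h) with owns(r,h), rides(r,h).
Restrictor pairs: (R1,H1) ✗  (R1,H4) ✗  (R1,H7) ✗  (R2,H2) ✓  (R2,H7) ✗  (R2,H8) ✗  (R3,H3) ✗  (R3,H7) ✗
Counterexamples (restrictor pairs failing the scope): 7.

7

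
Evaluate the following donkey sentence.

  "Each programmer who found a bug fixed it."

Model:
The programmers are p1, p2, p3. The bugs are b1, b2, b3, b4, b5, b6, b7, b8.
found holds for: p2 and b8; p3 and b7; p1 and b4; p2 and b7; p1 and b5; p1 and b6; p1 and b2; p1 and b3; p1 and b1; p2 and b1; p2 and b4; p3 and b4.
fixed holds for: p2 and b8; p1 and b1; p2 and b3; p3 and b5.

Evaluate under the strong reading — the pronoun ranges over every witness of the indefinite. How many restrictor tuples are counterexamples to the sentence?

"it" takes "a bug" as antecedent — a donkey pronoun bound across the clause boundary.
Strong reading: for every (p,b) with found(p,b), fixed(p,b).
Restrictor pairs: (p1,b1) ✓  (p1,b2) ✗  (p1,b3) ✗  (p1,b4) ✗  (p1,b5) ✗  (p1,b6) ✗  (p2,b1) ✗  (p2,b4) ✗  (p2,b7) ✗  (p2,b8) ✓  (p3,b4) ✗  (p3,b7) ✗
Counterexamples (restrictor pairs failing the scope): 10.

10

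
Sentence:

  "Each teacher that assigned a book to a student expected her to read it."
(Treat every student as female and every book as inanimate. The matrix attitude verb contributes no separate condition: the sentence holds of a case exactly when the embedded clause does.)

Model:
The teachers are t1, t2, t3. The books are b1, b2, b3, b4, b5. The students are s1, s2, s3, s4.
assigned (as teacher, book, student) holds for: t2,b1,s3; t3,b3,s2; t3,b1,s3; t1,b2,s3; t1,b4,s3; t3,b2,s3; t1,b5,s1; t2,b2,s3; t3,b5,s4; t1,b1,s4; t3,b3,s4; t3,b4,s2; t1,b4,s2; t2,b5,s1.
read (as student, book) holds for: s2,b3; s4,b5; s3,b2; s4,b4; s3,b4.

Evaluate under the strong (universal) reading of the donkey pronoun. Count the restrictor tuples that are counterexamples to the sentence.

8

"her" takes "a student" as antecedent and "it" takes "a book"; both are donkey pronouns co-varying with the restrictor.
Strong reading: for every (t,b,s) with assigned(t,b,s), read(s,b).
Restrictor triples: (t1,b1,s4)→read(s4,b1) ✗  (t1,b2,s3)→read(s3,b2) ✓  (t1,b4,s2)→read(s2,b4) ✗  (t1,b4,s3)→read(s3,b4) ✓  (t1,b5,s1)→read(s1,b5) ✗  (t2,b1,s3)→read(s3,b1) ✗  (t2,b2,s3)→read(s3,b2) ✓  (t2,b5,s1)→read(s1,b5) ✗  (t3,b1,s3)→read(s3,b1) ✗  (t3,b2,s3)→read(s3,b2) ✓  (t3,b3,s2)→read(s2,b3) ✓  (t3,b3,s4)→read(s4,b3) ✗  (t3,b4,s2)→read(s2,b4) ✗  (t3,b5,s4)→read(s4,b5) ✓
Counterexamples (restrictor triples failing the scope): 8.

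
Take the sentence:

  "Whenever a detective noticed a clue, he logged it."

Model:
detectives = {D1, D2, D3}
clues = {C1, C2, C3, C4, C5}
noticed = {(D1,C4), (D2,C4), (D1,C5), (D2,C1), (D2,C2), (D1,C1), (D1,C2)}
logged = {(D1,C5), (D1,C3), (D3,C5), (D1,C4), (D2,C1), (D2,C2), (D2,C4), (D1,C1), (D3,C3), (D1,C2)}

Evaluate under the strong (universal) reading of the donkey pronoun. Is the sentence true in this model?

True

"it" takes "a clue" as antecedent — a donkey pronoun bound across the clause boundary.
Strong reading: for every (d,c) with noticed(d,c), logged(d,c).
Restrictor pairs: (D1,C1) ✓  (D1,C2) ✓  (D1,C4) ✓  (D1,C5) ✓  (D2,C1) ✓  (D2,C2) ✓  (D2,C4) ✓
Every restrictor pair satisfies the scope.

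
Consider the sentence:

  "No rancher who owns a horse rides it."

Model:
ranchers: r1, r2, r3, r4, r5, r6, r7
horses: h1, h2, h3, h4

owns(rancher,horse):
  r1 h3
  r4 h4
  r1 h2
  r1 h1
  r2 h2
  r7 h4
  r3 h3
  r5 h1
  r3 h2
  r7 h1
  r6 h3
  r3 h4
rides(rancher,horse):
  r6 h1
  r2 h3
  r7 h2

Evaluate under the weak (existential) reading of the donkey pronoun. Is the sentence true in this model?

True

"it" takes "a horse" as antecedent — a donkey pronoun bound across the clause boundary.
Truth condition: for no (r,h) with owns(r,h) does rides(r,h) hold.
Restrictor pairs — does the scope hold? (r1,h1):fails  (r1,h2):fails  (r1,h3):fails  (r2,h2):fails  (r3,h2):fails  (r3,h3):fails  (r3,h4):fails  (r4,h4):fails  (r5,h1):fails  (r6,h3):fails  (r7,h1):fails  (r7,h4):fails
Scope holds for no restrictor pair, so the sentence is true.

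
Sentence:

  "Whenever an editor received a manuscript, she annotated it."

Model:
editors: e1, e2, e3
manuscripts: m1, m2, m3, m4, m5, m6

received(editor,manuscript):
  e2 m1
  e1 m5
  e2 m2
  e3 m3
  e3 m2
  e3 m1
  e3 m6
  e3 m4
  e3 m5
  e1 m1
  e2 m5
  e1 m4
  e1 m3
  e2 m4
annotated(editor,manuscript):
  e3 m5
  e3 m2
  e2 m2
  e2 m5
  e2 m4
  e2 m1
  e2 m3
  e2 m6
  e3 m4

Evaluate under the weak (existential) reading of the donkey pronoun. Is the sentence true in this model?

"it" takes "a manuscript" as antecedent — a donkey pronoun bound across the clause boundary.
Weak reading: every editor e with some received-manuscript has at least one received-manuscript m such that annotated(e,m).
Per editor: e1:✗  e2:✓  e3:✓
e1 has no witness among its received-manuscripts.

False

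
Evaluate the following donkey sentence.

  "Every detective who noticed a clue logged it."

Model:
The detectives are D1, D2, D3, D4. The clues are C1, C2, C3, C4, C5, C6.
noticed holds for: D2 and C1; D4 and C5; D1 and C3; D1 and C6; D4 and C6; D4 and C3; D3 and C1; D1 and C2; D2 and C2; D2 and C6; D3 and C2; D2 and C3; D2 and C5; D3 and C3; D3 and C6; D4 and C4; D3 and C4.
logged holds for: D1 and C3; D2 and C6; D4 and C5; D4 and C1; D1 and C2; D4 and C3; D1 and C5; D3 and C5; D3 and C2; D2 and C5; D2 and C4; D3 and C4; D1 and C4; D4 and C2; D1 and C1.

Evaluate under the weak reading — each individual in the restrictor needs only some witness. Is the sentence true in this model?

True

"it" takes "a clue" as antecedent — a donkey pronoun bound across the clause boundary.
Weak reading: every detective d with some noticed-clue has at least one noticed-clue c such that logged(d,c).
Per detective: D1:✓  D2:✓  D3:✓  D4:✓
Every detective in the restrictor has a witness.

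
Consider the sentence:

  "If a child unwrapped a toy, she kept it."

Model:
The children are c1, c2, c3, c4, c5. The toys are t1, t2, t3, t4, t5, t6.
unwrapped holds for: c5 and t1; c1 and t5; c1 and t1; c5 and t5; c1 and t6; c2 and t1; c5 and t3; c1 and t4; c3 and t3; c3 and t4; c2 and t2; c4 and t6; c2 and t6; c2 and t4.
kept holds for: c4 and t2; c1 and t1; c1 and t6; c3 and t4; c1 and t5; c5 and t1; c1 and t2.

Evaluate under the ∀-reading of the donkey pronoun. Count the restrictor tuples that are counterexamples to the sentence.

"it" takes "a toy" as antecedent — a donkey pronoun bound across the clause boundary.
Strong reading: for every (c,t) with unwrapped(c,t), kept(c,t).
Restrictor pairs: (c1,t1) ✓  (c1,t4) ✗  (c1,t5) ✓  (c1,t6) ✓  (c2,t1) ✗  (c2,t2) ✗  (c2,t4) ✗  (c2,t6) ✗  (c3,t3) ✗  (c3,t4) ✓  (c4,t6) ✗  (c5,t1) ✓  (c5,t3) ✗  (c5,t5) ✗
Counterexamples (restrictor pairs failing the scope): 9.

9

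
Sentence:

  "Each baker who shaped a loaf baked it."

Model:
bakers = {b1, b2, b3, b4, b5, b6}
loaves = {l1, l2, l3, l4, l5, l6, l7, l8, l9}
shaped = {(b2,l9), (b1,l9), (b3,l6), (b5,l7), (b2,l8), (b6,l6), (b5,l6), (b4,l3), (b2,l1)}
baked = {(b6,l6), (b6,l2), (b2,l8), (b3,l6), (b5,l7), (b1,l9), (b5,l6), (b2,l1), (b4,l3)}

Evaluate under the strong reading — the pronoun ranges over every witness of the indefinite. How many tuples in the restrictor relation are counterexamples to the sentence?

1

"it" takes "a loaf" as antecedent — a donkey pronoun bound across the clause boundary.
Strong reading: for every (b,l) with shaped(b,l), baked(b,l).
Restrictor pairs: (b1,l9) ✓  (b2,l1) ✓  (b2,l8) ✓  (b2,l9) ✗  (b3,l6) ✓  (b4,l3) ✓  (b5,l6) ✓  (b5,l7) ✓  (b6,l6) ✓
Counterexamples (restrictor pairs failing the scope): 1.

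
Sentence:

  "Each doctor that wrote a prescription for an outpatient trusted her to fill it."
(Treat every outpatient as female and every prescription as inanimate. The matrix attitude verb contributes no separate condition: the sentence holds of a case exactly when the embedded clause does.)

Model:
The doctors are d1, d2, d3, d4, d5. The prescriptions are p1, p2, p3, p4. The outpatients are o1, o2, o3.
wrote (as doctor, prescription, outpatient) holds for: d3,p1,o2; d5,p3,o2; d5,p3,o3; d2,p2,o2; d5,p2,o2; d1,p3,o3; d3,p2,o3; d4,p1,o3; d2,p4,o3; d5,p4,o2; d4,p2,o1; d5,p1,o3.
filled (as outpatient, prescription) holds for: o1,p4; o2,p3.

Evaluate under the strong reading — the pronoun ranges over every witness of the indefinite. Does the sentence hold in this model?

False

"her" takes "an outpatient" as antecedent and "it" takes "a prescription"; both are donkey pronouns co-varying with the restrictor.
Strong reading: for every (d,p,o) with wrote(d,p,o), filled(o,p).
Restrictor triples: (d1,p3,o3)→filled(o3,p3) ✗  (d2,p2,o2)→filled(o2,p2) ✗  (d2,p4,o3)→filled(o3,p4) ✗  (d3,p1,o2)→filled(o2,p1) ✗  (d3,p2,o3)→filled(o3,p2) ✗  (d4,p1,o3)→filled(o3,p1) ✗  (d4,p2,o1)→filled(o1,p2) ✗  (d5,p1,o3)→filled(o3,p1) ✗  (d5,p2,o2)→filled(o2,p2) ✗  (d5,p3,o2)→filled(o2,p3) ✓  (d5,p3,o3)→filled(o3,p3) ✗  (d5,p4,o2)→filled(o2,p4) ✗
Counterexample: (d1,p3,o3) — filled(o3,p3) does not hold.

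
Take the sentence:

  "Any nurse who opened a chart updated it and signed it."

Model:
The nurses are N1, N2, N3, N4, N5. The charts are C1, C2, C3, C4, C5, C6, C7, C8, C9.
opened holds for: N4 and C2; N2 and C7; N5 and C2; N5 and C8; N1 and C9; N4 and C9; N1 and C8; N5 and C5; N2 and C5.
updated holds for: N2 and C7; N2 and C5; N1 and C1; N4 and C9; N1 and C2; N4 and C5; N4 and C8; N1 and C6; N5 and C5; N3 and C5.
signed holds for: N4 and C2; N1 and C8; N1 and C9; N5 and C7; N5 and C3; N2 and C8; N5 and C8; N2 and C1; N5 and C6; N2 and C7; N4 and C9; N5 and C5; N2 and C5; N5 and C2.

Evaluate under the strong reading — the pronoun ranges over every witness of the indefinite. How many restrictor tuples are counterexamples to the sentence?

"it" takes "a chart" as antecedent — a donkey pronoun bound across the clause boundary.
Strong reading: for every (n,c) with opened(n,c), updated(n,c) ∧ signed(n,c).
Restrictor pairs: (N1,C8) ✗  (N1,C9) ✗  (N2,C5) ✓  (N2,C7) ✓  (N4,C2) ✗  (N4,C9) ✓  (N5,C2) ✗  (N5,C5) ✓  (N5,C8) ✗
Counterexamples (restrictor pairs failing the scope): 5.

5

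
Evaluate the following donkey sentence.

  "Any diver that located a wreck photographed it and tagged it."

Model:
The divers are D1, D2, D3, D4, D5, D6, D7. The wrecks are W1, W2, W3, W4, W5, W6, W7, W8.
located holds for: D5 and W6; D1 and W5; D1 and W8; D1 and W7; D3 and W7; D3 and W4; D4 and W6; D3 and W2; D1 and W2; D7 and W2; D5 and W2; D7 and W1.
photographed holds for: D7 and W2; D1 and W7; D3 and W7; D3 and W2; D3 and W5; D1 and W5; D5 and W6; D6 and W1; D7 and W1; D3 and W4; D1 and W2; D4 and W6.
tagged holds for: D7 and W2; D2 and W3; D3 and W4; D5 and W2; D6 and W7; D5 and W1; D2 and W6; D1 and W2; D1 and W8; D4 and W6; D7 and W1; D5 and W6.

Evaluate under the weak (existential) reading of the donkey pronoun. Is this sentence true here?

True

"it" takes "a wreck" as antecedent — a donkey pronoun bound across the clause boundary.
Weak reading: every diver d with some located-wreck has at least one located-wreck w such that photographed(d,w) ∧ tagged(d,w).
Per diver: D1:✓  D3:✓  D4:✓  D5:✓  D7:✓
Every diver in the restrictor has a witness.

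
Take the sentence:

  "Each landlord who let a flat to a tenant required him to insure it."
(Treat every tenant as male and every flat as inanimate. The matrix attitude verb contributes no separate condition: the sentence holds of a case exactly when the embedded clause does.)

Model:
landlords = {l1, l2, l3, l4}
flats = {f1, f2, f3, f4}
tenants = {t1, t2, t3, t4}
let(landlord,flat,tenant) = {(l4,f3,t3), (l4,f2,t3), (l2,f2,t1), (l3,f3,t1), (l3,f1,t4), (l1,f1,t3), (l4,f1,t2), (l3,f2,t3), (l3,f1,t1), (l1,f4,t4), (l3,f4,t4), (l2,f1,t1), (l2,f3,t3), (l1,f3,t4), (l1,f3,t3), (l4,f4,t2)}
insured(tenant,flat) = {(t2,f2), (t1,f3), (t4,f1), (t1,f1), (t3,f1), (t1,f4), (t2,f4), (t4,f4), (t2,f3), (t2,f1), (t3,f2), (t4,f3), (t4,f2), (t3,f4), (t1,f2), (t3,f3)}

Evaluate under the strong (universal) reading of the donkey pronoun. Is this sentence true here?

True

"him" takes "a tenant" as antecedent and "it" takes "a flat"; both are donkey pronouns co-varying with the restrictor.
Strong reading: for every (l,f,t) with let(l,f,t), insured(t,f).
Restrictor triples: (l1,f1,t3)→insured(t3,f1) ✓  (l1,f3,t3)→insured(t3,f3) ✓  (l1,f3,t4)→insured(t4,f3) ✓  (l1,f4,t4)→insured(t4,f4) ✓  (l2,f1,t1)→insured(t1,f1) ✓  (l2,f2,t1)→insured(t1,f2) ✓  (l2,f3,t3)→insured(t3,f3) ✓  (l3,f1,t1)→insured(t1,f1) ✓  (l3,f1,t4)→insured(t4,f1) ✓  (l3,f2,t3)→insured(t3,f2) ✓  (l3,f3,t1)→insured(t1,f3) ✓  (l3,f4,t4)→insured(t4,f4) ✓  (l4,f1,t2)→insured(t2,f1) ✓  (l4,f2,t3)→insured(t3,f2) ✓  (l4,f3,t3)→insured(t3,f3) ✓  (l4,f4,t2)→insured(t2,f4) ✓
Every restrictor triple satisfies the scope.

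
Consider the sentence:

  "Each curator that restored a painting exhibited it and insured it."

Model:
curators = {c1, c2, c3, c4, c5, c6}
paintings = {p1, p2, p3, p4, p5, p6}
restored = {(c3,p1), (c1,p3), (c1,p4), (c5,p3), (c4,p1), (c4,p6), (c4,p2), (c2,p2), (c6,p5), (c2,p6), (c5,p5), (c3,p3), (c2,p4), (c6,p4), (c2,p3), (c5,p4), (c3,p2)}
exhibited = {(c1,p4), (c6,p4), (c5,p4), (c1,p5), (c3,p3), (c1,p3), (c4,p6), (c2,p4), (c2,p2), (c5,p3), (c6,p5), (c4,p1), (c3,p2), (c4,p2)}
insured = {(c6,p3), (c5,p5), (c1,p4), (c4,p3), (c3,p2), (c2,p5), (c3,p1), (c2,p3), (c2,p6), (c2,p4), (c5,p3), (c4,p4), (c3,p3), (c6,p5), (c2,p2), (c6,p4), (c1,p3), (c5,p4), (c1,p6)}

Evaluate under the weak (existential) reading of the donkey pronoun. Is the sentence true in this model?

False

"it" takes "a painting" as antecedent — a donkey pronoun bound across the clause boundary.
Weak reading: every curator c with some restored-painting has at least one restored-painting p such that exhibited(c,p) ∧ insured(c,p).
Per curator: c1:✓  c2:✓  c3:✓  c4:✗  c5:✓  c6:✓
c4 has no witness among its restored-paintings.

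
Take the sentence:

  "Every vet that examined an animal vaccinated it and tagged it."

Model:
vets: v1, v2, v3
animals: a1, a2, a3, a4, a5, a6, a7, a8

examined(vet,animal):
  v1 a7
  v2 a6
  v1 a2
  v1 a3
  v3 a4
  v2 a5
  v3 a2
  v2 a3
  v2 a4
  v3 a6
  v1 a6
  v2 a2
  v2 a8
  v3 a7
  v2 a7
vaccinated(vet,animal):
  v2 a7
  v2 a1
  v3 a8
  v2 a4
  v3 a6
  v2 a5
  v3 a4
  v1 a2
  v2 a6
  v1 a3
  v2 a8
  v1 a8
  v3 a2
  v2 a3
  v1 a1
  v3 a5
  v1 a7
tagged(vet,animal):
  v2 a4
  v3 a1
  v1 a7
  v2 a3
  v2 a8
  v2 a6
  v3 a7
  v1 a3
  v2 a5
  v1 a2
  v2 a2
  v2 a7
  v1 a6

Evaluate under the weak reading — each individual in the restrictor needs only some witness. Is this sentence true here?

False

"it" takes "an animal" as antecedent — a donkey pronoun bound across the clause boundary.
Weak reading: every vet v with some examined-animal has at least one examined-animal a such that vaccinated(v,a) ∧ tagged(v,a).
Per vet: v1:✓  v2:✓  v3:✗
v3 has no witness among its examined-animals.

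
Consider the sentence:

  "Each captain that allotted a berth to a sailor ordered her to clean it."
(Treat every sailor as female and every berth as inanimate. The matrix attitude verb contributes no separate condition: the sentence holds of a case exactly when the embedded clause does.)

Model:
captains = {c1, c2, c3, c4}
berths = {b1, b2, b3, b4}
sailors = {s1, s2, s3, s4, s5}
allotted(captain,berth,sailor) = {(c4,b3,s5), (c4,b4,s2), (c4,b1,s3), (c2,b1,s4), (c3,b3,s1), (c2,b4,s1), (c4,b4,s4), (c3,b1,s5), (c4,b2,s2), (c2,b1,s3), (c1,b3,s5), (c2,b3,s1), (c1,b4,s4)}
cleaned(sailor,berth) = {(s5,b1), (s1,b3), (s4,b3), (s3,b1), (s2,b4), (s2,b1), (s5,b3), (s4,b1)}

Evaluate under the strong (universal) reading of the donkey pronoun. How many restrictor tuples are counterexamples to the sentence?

"her" takes "a sailor" as antecedent and "it" takes "a berth"; both are donkey pronouns co-varying with the restrictor.
Strong reading: for every (c,b,s) with allotted(c,b,s), cleaned(s,b).
Restrictor triples: (c1,b3,s5)→cleaned(s5,b3) ✓  (c1,b4,s4)→cleaned(s4,b4) ✗  (c2,b1,s3)→cleaned(s3,b1) ✓  (c2,b1,s4)→cleaned(s4,b1) ✓  (c2,b3,s1)→cleaned(s1,b3) ✓  (c2,b4,s1)→cleaned(s1,b4) ✗  (c3,b1,s5)→cleaned(s5,b1) ✓  (c3,b3,s1)→cleaned(s1,b3) ✓  (c4,b1,s3)→cleaned(s3,b1) ✓  (c4,b2,s2)→cleaned(s2,b2) ✗  (c4,b3,s5)→cleaned(s5,b3) ✓  (c4,b4,s2)→cleaned(s2,b4) ✓  (c4,b4,s4)→cleaned(s4,b4) ✗
Counterexamples (restrictor triples failing the scope): 4.

4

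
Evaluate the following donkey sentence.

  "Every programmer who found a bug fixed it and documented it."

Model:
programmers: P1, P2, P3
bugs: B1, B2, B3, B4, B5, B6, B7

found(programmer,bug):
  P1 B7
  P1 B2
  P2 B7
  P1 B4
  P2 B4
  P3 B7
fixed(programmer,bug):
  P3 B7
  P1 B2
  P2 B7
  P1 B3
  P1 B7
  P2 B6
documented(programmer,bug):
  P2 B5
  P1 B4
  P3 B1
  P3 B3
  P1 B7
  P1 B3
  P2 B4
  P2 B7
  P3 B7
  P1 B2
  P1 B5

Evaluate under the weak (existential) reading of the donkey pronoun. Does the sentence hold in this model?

True

"it" takes "a bug" as antecedent — a donkey pronoun bound across the clause boundary.
Weak reading: every programmer p with some found-bug has at least one found-bug b such that fixed(p,b) ∧ documented(p,b).
Per programmer: P1:✓  P2:✓  P3:✓
Every programmer in the restrictor has a witness.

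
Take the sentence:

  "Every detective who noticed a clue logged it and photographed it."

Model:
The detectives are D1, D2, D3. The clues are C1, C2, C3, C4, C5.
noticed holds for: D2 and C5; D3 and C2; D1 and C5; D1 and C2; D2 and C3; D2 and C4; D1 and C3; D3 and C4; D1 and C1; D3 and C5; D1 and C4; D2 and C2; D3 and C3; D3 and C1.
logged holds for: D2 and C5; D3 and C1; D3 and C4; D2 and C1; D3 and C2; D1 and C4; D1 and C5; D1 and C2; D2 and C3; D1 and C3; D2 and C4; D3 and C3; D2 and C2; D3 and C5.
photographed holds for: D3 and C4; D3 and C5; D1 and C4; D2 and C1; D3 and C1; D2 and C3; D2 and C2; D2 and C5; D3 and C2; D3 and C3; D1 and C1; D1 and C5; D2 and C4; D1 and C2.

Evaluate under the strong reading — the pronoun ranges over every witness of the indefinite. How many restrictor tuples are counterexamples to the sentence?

"it" takes "a clue" as antecedent — a donkey pronoun bound across the clause boundary.
Strong reading: for every (d,c) with noticed(d,c), logged(d,c) ∧ photographed(d,c).
Restrictor pairs: (D1,C1) ✗  (D1,C2) ✓  (D1,C3) ✗  (D1,C4) ✓  (D1,C5) ✓  (D2,C2) ✓  (D2,C3) ✓  (D2,C4) ✓  (D2,C5) ✓  (D3,C1) ✓  (D3,C2) ✓  (D3,C3) ✓  (D3,C4) ✓  (D3,C5) ✓
Counterexamples (restrictor pairs failing the scope): 2.

2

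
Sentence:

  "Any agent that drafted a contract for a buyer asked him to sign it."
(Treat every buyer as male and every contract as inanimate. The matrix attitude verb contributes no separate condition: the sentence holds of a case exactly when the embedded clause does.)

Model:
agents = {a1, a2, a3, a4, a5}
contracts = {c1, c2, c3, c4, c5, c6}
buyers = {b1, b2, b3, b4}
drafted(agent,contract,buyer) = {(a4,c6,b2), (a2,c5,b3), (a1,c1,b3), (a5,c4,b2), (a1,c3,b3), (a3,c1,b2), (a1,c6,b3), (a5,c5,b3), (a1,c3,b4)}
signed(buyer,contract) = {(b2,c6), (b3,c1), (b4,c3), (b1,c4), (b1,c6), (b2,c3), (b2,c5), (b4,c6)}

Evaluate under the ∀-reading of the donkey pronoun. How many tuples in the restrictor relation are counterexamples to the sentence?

6

"him" takes "a buyer" as antecedent and "it" takes "a contract"; both are donkey pronouns co-varying with the restrictor.
Strong reading: for every (a,c,b) with drafted(a,c,b), signed(b,c).
Restrictor triples: (a1,c1,b3)→signed(b3,c1) ✓  (a1,c3,b3)→signed(b3,c3) ✗  (a1,c3,b4)→signed(b4,c3) ✓  (a1,c6,b3)→signed(b3,c6) ✗  (a2,c5,b3)→signed(b3,c5) ✗  (a3,c1,b2)→signed(b2,c1) ✗  (a4,c6,b2)→signed(b2,c6) ✓  (a5,c4,b2)→signed(b2,c4) ✗  (a5,c5,b3)→signed(b3,c5) ✗
Counterexamples (restrictor triples failing the scope): 6.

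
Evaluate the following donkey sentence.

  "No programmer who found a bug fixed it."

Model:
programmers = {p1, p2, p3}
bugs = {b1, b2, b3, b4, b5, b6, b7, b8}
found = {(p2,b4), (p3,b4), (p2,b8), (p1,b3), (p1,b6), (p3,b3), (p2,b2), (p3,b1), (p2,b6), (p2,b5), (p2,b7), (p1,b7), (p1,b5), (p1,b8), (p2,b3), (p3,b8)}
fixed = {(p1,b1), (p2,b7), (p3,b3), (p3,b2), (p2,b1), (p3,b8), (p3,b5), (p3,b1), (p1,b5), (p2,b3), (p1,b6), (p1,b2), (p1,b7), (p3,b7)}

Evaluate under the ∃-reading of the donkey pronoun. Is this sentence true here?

"it" takes "a bug" as antecedent — a donkey pronoun bound across the clause boundary.
Truth condition: for no (p,b) with found(p,b) does fixed(p,b) hold.
Restrictor pairs — does the scope hold? (p1,b3):fails  (p1,b5):holds  (p1,b6):holds  (p1,b7):holds  (p1,b8):fails  (p2,b2):fails  (p2,b3):holds  (p2,b4):fails  (p2,b5):fails  (p2,b6):fails  (p2,b7):holds  (p2,b8):fails  (p3,b1):holds  (p3,b3):holds  (p3,b4):fails  (p3,b8):holds
Scope holds for 8 pair(s), so the sentence is false.

False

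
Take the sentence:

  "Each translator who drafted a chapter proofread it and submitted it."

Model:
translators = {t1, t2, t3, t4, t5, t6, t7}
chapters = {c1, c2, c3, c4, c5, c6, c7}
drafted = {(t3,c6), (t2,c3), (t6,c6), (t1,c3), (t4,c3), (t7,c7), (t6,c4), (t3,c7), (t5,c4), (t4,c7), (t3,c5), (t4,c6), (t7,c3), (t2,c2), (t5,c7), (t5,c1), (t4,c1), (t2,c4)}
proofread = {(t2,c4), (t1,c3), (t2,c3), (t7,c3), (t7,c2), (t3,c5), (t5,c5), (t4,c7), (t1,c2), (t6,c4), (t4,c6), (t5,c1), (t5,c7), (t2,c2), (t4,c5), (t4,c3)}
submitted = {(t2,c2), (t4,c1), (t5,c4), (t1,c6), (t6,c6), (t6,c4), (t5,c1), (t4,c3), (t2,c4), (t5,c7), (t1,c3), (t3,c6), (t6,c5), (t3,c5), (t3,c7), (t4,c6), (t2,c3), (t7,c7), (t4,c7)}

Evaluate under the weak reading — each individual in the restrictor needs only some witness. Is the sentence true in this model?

"it" takes "a chapter" as antecedent — a donkey pronoun bound across the clause boundary.
Weak reading: every translator t with some drafted-chapter has at least one drafted-chapter c such that proofread(t,c) ∧ submitted(t,c).
Per translator: t1:✓  t2:✓  t3:✓  t4:✓  t5:✓  t6:✓  t7:✗
t7 has no witness among its drafted-chapters.

False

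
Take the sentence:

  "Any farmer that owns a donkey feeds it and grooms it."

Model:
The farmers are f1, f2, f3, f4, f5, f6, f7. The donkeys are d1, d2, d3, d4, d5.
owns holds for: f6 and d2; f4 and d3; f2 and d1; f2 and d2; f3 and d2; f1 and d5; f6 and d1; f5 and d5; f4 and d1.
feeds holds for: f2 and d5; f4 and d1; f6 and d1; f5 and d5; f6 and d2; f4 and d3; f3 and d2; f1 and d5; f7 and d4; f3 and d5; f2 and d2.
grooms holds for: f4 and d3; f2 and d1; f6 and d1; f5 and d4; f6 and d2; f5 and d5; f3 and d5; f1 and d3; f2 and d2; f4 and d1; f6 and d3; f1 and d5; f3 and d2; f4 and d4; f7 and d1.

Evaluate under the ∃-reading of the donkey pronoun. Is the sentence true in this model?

"it" takes "a donkey" as antecedent — a donkey pronoun bound across the clause boundary.
Weak reading: every farmer f with some owns-donkey has at least one owns-donkey d such that feeds(f,d) ∧ grooms(f,d).
Per farmer: f1:✓  f2:✓  f3:✓  f4:✓  f5:✓  f6:✓
Every farmer in the restrictor has a witness.

True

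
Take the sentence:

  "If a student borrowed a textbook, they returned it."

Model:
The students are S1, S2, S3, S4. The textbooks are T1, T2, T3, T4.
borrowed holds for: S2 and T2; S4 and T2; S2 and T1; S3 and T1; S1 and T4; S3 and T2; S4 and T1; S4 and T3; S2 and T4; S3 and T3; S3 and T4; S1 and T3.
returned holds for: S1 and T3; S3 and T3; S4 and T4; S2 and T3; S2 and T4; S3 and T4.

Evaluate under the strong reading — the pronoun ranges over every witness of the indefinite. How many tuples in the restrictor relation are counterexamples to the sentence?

8

"it" takes "a textbook" as antecedent — a donkey pronoun bound across the clause boundary.
Strong reading: for every (s,t) with borrowed(s,t), returned(s,t).
Restrictor pairs: (S1,T3) ✓  (S1,T4) ✗  (S2,T1) ✗  (S2,T2) ✗  (S2,T4) ✓  (S3,T1) ✗  (S3,T2) ✗  (S3,T3) ✓  (S3,T4) ✓  (S4,T1) ✗  (S4,T2) ✗  (S4,T3) ✗
Counterexamples (restrictor pairs failing the scope): 8.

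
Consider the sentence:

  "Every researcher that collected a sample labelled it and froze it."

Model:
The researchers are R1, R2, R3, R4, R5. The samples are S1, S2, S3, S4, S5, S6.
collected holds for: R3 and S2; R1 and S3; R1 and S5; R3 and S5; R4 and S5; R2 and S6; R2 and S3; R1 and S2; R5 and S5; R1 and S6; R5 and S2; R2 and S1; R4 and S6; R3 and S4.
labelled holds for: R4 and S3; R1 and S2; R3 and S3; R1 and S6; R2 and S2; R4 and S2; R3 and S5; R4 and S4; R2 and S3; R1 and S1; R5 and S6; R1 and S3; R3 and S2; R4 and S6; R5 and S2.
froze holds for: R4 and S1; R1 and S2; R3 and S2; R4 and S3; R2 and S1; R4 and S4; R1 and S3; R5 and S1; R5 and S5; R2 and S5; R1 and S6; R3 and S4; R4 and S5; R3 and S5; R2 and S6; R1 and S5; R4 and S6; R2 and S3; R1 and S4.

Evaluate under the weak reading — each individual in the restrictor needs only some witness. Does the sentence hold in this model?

False

"it" takes "a sample" as antecedent — a donkey pronoun bound across the clause boundary.
Weak reading: every researcher r with some collected-sample has at least one collected-sample s such that labelled(r,s) ∧ froze(r,s).
Per researcher: R1:✓  R2:✓  R3:✓  R4:✓  R5:✗
R5 has no witness among its collected-samples.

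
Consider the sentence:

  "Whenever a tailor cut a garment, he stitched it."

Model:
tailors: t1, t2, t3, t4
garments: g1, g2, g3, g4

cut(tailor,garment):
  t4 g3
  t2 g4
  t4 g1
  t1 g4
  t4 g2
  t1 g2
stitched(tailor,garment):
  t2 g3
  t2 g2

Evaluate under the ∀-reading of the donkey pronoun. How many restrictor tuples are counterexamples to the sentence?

"it" takes "a garment" as antecedent — a donkey pronoun bound across the clause boundary.
Strong reading: for every (t,g) with cut(t,g), stitched(t,g).
Restrictor pairs: (t1,g2) ✗  (t1,g4) ✗  (t2,g4) ✗  (t4,g1) ✗  (t4,g2) ✗  (t4,g3) ✗
Counterexamples (restrictor pairs failing the scope): 6.

6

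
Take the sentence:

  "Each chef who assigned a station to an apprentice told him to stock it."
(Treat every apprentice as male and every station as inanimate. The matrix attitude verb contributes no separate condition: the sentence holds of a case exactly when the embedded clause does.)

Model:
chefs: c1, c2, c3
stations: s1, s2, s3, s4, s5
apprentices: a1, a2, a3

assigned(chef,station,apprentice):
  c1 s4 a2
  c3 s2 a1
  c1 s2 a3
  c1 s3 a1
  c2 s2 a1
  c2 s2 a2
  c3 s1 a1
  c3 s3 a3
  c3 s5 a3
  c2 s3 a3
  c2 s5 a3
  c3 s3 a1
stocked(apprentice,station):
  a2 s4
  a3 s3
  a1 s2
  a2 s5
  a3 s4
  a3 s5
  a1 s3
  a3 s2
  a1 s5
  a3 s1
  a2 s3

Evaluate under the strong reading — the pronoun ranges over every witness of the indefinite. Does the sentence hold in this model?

False

"him" takes "an apprentice" as antecedent and "it" takes "a station"; both are donkey pronouns co-varying with the restrictor.
Strong reading: for every (c,s,a) with assigned(c,s,a), stocked(a,s).
Restrictor triples: (c1,s2,a3)→stocked(a3,s2) ✓  (c1,s3,a1)→stocked(a1,s3) ✓  (c1,s4,a2)→stocked(a2,s4) ✓  (c2,s2,a1)→stocked(a1,s2) ✓  (c2,s2,a2)→stocked(a2,s2) ✗  (c2,s3,a3)→stocked(a3,s3) ✓  (c2,s5,a3)→stocked(a3,s5) ✓  (c3,s1,a1)→stocked(a1,s1) ✗  (c3,s2,a1)→stocked(a1,s2) ✓  (c3,s3,a1)→stocked(a1,s3) ✓  (c3,s3,a3)→stocked(a3,s3) ✓  (c3,s5,a3)→stocked(a3,s5) ✓
Counterexample: (c2,s2,a2) — stocked(a2,s2) does not hold.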